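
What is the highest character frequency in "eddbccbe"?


Input: eddbccbe
Character counts:
  'b': 2
  'c': 2
  'd': 2
  'e': 2
Maximum frequency: 2

2


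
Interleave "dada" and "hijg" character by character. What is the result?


Interleaving "dada" and "hijg":
  Position 0: 'd' from first, 'h' from second => "dh"
  Position 1: 'a' from first, 'i' from second => "ai"
  Position 2: 'd' from first, 'j' from second => "dj"
  Position 3: 'a' from first, 'g' from second => "ag"
Result: dhaidjag

dhaidjag


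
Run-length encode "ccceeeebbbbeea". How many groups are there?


Input: ccceeeebbbbeea
Scanning for consecutive runs:
  Group 1: 'c' x 3 (positions 0-2)
  Group 2: 'e' x 4 (positions 3-6)
  Group 3: 'b' x 4 (positions 7-10)
  Group 4: 'e' x 2 (positions 11-12)
  Group 5: 'a' x 1 (positions 13-13)
Total groups: 5

5


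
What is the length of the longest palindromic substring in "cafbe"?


Input: "cafbe"
Checking substrings for palindromes:
  No multi-char palindromic substrings found
Longest palindromic substring: "c" with length 1

1


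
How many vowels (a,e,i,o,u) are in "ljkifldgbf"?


Input: ljkifldgbf
Checking each character:
  'l' at position 0: consonant
  'j' at position 1: consonant
  'k' at position 2: consonant
  'i' at position 3: vowel (running total: 1)
  'f' at position 4: consonant
  'l' at position 5: consonant
  'd' at position 6: consonant
  'g' at position 7: consonant
  'b' at position 8: consonant
  'f' at position 9: consonant
Total vowels: 1

1


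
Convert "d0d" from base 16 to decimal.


Input: "d0d" in base 16
Positional expansion:
  Digit 'd' (value 13) x 16^2 = 3328
  Digit '0' (value 0) x 16^1 = 0
  Digit 'd' (value 13) x 16^0 = 13
Sum = 3341

3341


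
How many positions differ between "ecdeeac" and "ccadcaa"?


Comparing "ecdeeac" and "ccadcaa" position by position:
  Position 0: 'e' vs 'c' => DIFFER
  Position 1: 'c' vs 'c' => same
  Position 2: 'd' vs 'a' => DIFFER
  Position 3: 'e' vs 'd' => DIFFER
  Position 4: 'e' vs 'c' => DIFFER
  Position 5: 'a' vs 'a' => same
  Position 6: 'c' vs 'a' => DIFFER
Positions that differ: 5

5


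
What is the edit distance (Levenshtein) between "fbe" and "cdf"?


Computing edit distance: "fbe" -> "cdf"
DP table:
           c    d    f
      0    1    2    3
  f   1    1    2    2
  b   2    2    2    3
  e   3    3    3    3
Edit distance = dp[3][3] = 3

3


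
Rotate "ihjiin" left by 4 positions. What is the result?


Input: "ihjiin", rotate left by 4
First 4 characters: "ihji"
Remaining characters: "in"
Concatenate remaining + first: "in" + "ihji" = "inihji"

inihji


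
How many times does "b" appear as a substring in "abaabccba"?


Searching for "b" in "abaabccba"
Scanning each position:
  Position 0: "a" => no
  Position 1: "b" => MATCH
  Position 2: "a" => no
  Position 3: "a" => no
  Position 4: "b" => MATCH
  Position 5: "c" => no
  Position 6: "c" => no
  Position 7: "b" => MATCH
  Position 8: "a" => no
Total occurrences: 3

3


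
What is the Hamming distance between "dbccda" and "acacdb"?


Comparing "dbccda" and "acacdb" position by position:
  Position 0: 'd' vs 'a' => differ
  Position 1: 'b' vs 'c' => differ
  Position 2: 'c' vs 'a' => differ
  Position 3: 'c' vs 'c' => same
  Position 4: 'd' vs 'd' => same
  Position 5: 'a' vs 'b' => differ
Total differences (Hamming distance): 4

4


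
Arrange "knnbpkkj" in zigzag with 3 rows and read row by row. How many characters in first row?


Zigzag "knnbpkkj" into 3 rows:
Placing characters:
  'k' => row 0
  'n' => row 1
  'n' => row 2
  'b' => row 1
  'p' => row 0
  'k' => row 1
  'k' => row 2
  'j' => row 1
Rows:
  Row 0: "kp"
  Row 1: "nbkj"
  Row 2: "nk"
First row length: 2

2


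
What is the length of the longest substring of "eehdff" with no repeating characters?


Input: "eehdff"
Sliding window (track last position of each char):
  Position 0 ('e'): window [0,0] length 1 -- new best
  Position 1 ('e'): repeat (last at 0), move window start to 1
  Position 1 ('e'): window [1,1] length 1
  Position 2 ('h'): window [1,2] length 2 -- new best
  Position 3 ('d'): window [1,3] length 3 -- new best
  Position 4 ('f'): window [1,4] length 4 -- new best
  Position 5 ('f'): repeat (last at 4), move window start to 5
  Position 5 ('f'): window [5,5] length 1
Longest substring with no repeats: "ehdf" with length 4

4


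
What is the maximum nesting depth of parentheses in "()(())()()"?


Input: "()(())()()"
Tracking depth:
  Position 0 '(': depth becomes 1
  Position 1 ')': depth becomes 0
  Position 2 '(': depth becomes 1
  Position 3 '(': depth becomes 2
  Position 4 ')': depth becomes 1
  Position 5 ')': depth becomes 0
  Position 6 '(': depth becomes 1
  Position 7 ')': depth becomes 0
  Position 8 '(': depth becomes 1
  Position 9 ')': depth becomes 0
Maximum depth reached: 2

2


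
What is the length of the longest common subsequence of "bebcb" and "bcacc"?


LCS of "bebcb" and "bcacc"
DP table:
           b    c    a    c    c
      0    0    0    0    0    0
  b   0    1    1    1    1    1
  e   0    1    1    1    1    1
  b   0    1    1    1    1    1
  c   0    1    2    2    2    2
  b   0    1    2    2    2    2
LCS length = dp[5][5] = 2

2


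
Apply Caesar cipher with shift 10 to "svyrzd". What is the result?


Caesar cipher: shift "svyrzd" by 10
  's' (pos 18) + 10 = pos 2 = 'c'
  'v' (pos 21) + 10 = pos 5 = 'f'
  'y' (pos 24) + 10 = pos 8 = 'i'
  'r' (pos 17) + 10 = pos 1 = 'b'
  'z' (pos 25) + 10 = pos 9 = 'j'
  'd' (pos 3) + 10 = pos 13 = 'n'
Result: cfibjn

cfibjn


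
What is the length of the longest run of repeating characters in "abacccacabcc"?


Input: "abacccacabcc"
Scanning for longest run:
  Position 1 ('b'): new char, reset run to 1
  Position 2 ('a'): new char, reset run to 1
  Position 3 ('c'): new char, reset run to 1
  Position 4 ('c'): continues run of 'c', length=2
  Position 5 ('c'): continues run of 'c', length=3
  Position 6 ('a'): new char, reset run to 1
  Position 7 ('c'): new char, reset run to 1
  Position 8 ('a'): new char, reset run to 1
  Position 9 ('b'): new char, reset run to 1
  Position 10 ('c'): new char, reset run to 1
  Position 11 ('c'): continues run of 'c', length=2
Longest run: 'c' with length 3

3


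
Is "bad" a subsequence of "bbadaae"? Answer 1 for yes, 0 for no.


Check if "bad" is a subsequence of "bbadaae"
Greedy scan:
  Position 0 ('b'): matches sub[0] = 'b'
  Position 1 ('b'): no match needed
  Position 2 ('a'): matches sub[1] = 'a'
  Position 3 ('d'): matches sub[2] = 'd'
  Position 4 ('a'): no match needed
  Position 5 ('a'): no match needed
  Position 6 ('e'): no match needed
All 3 characters matched => is a subsequence

1


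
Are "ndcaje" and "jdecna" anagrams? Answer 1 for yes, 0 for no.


Strings: "ndcaje", "jdecna"
Sorted first:  acdejn
Sorted second: acdejn
Sorted forms match => anagrams

1


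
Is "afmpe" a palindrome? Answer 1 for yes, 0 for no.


Input: afmpe
Reversed: epmfa
  Compare pos 0 ('a') with pos 4 ('e'): MISMATCH
  Compare pos 1 ('f') with pos 3 ('p'): MISMATCH
Result: not a palindrome

0


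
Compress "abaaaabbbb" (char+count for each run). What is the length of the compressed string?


Input: abaaaabbbb
Runs:
  'a' x 1 => "a1"
  'b' x 1 => "b1"
  'a' x 4 => "a4"
  'b' x 4 => "b4"
Compressed: "a1b1a4b4"
Compressed length: 8

8


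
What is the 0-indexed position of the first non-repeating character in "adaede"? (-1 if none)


Input: adaede
Character frequencies:
  'a': 2
  'd': 2
  'e': 2
Scanning left to right for freq == 1:
  Position 0 ('a'): freq=2, skip
  Position 1 ('d'): freq=2, skip
  Position 2 ('a'): freq=2, skip
  Position 3 ('e'): freq=2, skip
  Position 4 ('d'): freq=2, skip
  Position 5 ('e'): freq=2, skip
  No unique character found => answer = -1

-1


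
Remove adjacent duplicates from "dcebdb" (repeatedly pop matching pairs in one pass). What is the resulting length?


Input: dcebdb
Stack-based adjacent duplicate removal:
  Read 'd': push. Stack: d
  Read 'c': push. Stack: dc
  Read 'e': push. Stack: dce
  Read 'b': push. Stack: dceb
  Read 'd': push. Stack: dcebd
  Read 'b': push. Stack: dcebdb
Final stack: "dcebdb" (length 6)

6


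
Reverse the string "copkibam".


Input: copkibam
Reading characters right to left:
  Position 7: 'm'
  Position 6: 'a'
  Position 5: 'b'
  Position 4: 'i'
  Position 3: 'k'
  Position 2: 'p'
  Position 1: 'o'
  Position 0: 'c'
Reversed: mabikpoc

mabikpoc


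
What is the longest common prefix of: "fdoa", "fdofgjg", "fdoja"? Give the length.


Words: fdoa, fdofgjg, fdoja
  Position 0: all 'f' => match
  Position 1: all 'd' => match
  Position 2: all 'o' => match
  Position 3: ('a', 'f', 'j') => mismatch, stop
LCP = "fdo" (length 3)

3


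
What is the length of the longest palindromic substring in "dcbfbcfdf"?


Input: "dcbfbcfdf"
Checking substrings for palindromes:
  [1:6] "cbfbc" (len 5) => palindrome
  [2:5] "bfb" (len 3) => palindrome
  [6:9] "fdf" (len 3) => palindrome
Longest palindromic substring: "cbfbc" with length 5

5


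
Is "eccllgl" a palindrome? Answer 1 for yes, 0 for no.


Input: eccllgl
Reversed: lgllcce
  Compare pos 0 ('e') with pos 6 ('l'): MISMATCH
  Compare pos 1 ('c') with pos 5 ('g'): MISMATCH
  Compare pos 2 ('c') with pos 4 ('l'): MISMATCH
Result: not a palindrome

0


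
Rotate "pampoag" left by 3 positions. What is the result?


Input: "pampoag", rotate left by 3
First 3 characters: "pam"
Remaining characters: "poag"
Concatenate remaining + first: "poag" + "pam" = "poagpam"

poagpam


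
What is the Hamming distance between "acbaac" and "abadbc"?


Comparing "acbaac" and "abadbc" position by position:
  Position 0: 'a' vs 'a' => same
  Position 1: 'c' vs 'b' => differ
  Position 2: 'b' vs 'a' => differ
  Position 3: 'a' vs 'd' => differ
  Position 4: 'a' vs 'b' => differ
  Position 5: 'c' vs 'c' => same
Total differences (Hamming distance): 4

4


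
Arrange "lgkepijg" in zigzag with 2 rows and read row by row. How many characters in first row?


Zigzag "lgkepijg" into 2 rows:
Placing characters:
  'l' => row 0
  'g' => row 1
  'k' => row 0
  'e' => row 1
  'p' => row 0
  'i' => row 1
  'j' => row 0
  'g' => row 1
Rows:
  Row 0: "lkpj"
  Row 1: "geig"
First row length: 4

4


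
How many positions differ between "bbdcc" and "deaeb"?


Comparing "bbdcc" and "deaeb" position by position:
  Position 0: 'b' vs 'd' => DIFFER
  Position 1: 'b' vs 'e' => DIFFER
  Position 2: 'd' vs 'a' => DIFFER
  Position 3: 'c' vs 'e' => DIFFER
  Position 4: 'c' vs 'b' => DIFFER
Positions that differ: 5

5


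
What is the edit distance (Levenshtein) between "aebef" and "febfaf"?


Computing edit distance: "aebef" -> "febfaf"
DP table:
           f    e    b    f    a    f
      0    1    2    3    4    5    6
  a   1    1    2    3    4    4    5
  e   2    2    1    2    3    4    5
  b   3    3    2    1    2    3    4
  e   4    4    3    2    2    3    4
  f   5    4    4    3    2    3    3
Edit distance = dp[5][6] = 3

3


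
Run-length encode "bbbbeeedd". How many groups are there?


Input: bbbbeeedd
Scanning for consecutive runs:
  Group 1: 'b' x 4 (positions 0-3)
  Group 2: 'e' x 3 (positions 4-6)
  Group 3: 'd' x 2 (positions 7-8)
Total groups: 3

3


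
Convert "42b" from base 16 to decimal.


Input: "42b" in base 16
Positional expansion:
  Digit '4' (value 4) x 16^2 = 1024
  Digit '2' (value 2) x 16^1 = 32
  Digit 'b' (value 11) x 16^0 = 11
Sum = 1067

1067


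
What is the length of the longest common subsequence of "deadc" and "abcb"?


LCS of "deadc" and "abcb"
DP table:
           a    b    c    b
      0    0    0    0    0
  d   0    0    0    0    0
  e   0    0    0    0    0
  a   0    1    1    1    1
  d   0    1    1    1    1
  c   0    1    1    2    2
LCS length = dp[5][4] = 2

2


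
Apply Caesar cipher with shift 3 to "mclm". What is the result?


Caesar cipher: shift "mclm" by 3
  'm' (pos 12) + 3 = pos 15 = 'p'
  'c' (pos 2) + 3 = pos 5 = 'f'
  'l' (pos 11) + 3 = pos 14 = 'o'
  'm' (pos 12) + 3 = pos 15 = 'p'
Result: pfop

pfop


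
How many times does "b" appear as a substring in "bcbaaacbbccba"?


Searching for "b" in "bcbaaacbbccba"
Scanning each position:
  Position 0: "b" => MATCH
  Position 1: "c" => no
  Position 2: "b" => MATCH
  Position 3: "a" => no
  Position 4: "a" => no
  Position 5: "a" => no
  Position 6: "c" => no
  Position 7: "b" => MATCH
  Position 8: "b" => MATCH
  Position 9: "c" => no
  Position 10: "c" => no
  Position 11: "b" => MATCH
  Position 12: "a" => no
Total occurrences: 5

5


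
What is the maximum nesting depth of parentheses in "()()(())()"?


Input: "()()(())()"
Tracking depth:
  Position 0 '(': depth becomes 1
  Position 1 ')': depth becomes 0
  Position 2 '(': depth becomes 1
  Position 3 ')': depth becomes 0
  Position 4 '(': depth becomes 1
  Position 5 '(': depth becomes 2
  Position 6 ')': depth becomes 1
  Position 7 ')': depth becomes 0
  Position 8 '(': depth becomes 1
  Position 9 ')': depth becomes 0
Maximum depth reached: 2

2


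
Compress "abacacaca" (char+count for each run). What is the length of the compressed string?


Input: abacacaca
Runs:
  'a' x 1 => "a1"
  'b' x 1 => "b1"
  'a' x 1 => "a1"
  'c' x 1 => "c1"
  'a' x 1 => "a1"
  'c' x 1 => "c1"
  'a' x 1 => "a1"
  'c' x 1 => "c1"
  'a' x 1 => "a1"
Compressed: "a1b1a1c1a1c1a1c1a1"
Compressed length: 18

18


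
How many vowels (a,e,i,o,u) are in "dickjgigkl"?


Input: dickjgigkl
Checking each character:
  'd' at position 0: consonant
  'i' at position 1: vowel (running total: 1)
  'c' at position 2: consonant
  'k' at position 3: consonant
  'j' at position 4: consonant
  'g' at position 5: consonant
  'i' at position 6: vowel (running total: 2)
  'g' at position 7: consonant
  'k' at position 8: consonant
  'l' at position 9: consonant
Total vowels: 2

2


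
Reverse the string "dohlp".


Input: dohlp
Reading characters right to left:
  Position 4: 'p'
  Position 3: 'l'
  Position 2: 'h'
  Position 1: 'o'
  Position 0: 'd'
Reversed: plhod

plhod


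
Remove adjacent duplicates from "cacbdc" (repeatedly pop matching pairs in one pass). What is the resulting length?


Input: cacbdc
Stack-based adjacent duplicate removal:
  Read 'c': push. Stack: c
  Read 'a': push. Stack: ca
  Read 'c': push. Stack: cac
  Read 'b': push. Stack: cacb
  Read 'd': push. Stack: cacbd
  Read 'c': push. Stack: cacbdc
Final stack: "cacbdc" (length 6)

6


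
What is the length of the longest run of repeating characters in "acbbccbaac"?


Input: "acbbccbaac"
Scanning for longest run:
  Position 1 ('c'): new char, reset run to 1
  Position 2 ('b'): new char, reset run to 1
  Position 3 ('b'): continues run of 'b', length=2
  Position 4 ('c'): new char, reset run to 1
  Position 5 ('c'): continues run of 'c', length=2
  Position 6 ('b'): new char, reset run to 1
  Position 7 ('a'): new char, reset run to 1
  Position 8 ('a'): continues run of 'a', length=2
  Position 9 ('c'): new char, reset run to 1
Longest run: 'b' with length 2

2


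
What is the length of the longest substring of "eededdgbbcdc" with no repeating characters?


Input: "eededdgbbcdc"
Sliding window (track last position of each char):
  Position 0 ('e'): window [0,0] length 1 -- new best
  Position 1 ('e'): repeat (last at 0), move window start to 1
  Position 1 ('e'): window [1,1] length 1
  Position 2 ('d'): window [1,2] length 2 -- new best
  Position 3 ('e'): repeat (last at 1), move window start to 2
  Position 3 ('e'): window [2,3] length 2
  Position 4 ('d'): repeat (last at 2), move window start to 3
  Position 4 ('d'): window [3,4] length 2
  Position 5 ('d'): repeat (last at 4), move window start to 5
  Position 5 ('d'): window [5,5] length 1
  Position 6 ('g'): window [5,6] length 2
  Position 7 ('b'): window [5,7] length 3 -- new best
  Position 8 ('b'): repeat (last at 7), move window start to 8
  Position 8 ('b'): window [8,8] length 1
  Position 9 ('c'): window [8,9] length 2
  Position 10 ('d'): window [8,10] length 3
  Position 11 ('c'): repeat (last at 9), move window start to 10
  Position 11 ('c'): window [10,11] length 2
Longest substring with no repeats: "dgb" with length 3

3


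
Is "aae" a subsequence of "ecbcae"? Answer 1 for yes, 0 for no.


Check if "aae" is a subsequence of "ecbcae"
Greedy scan:
  Position 0 ('e'): no match needed
  Position 1 ('c'): no match needed
  Position 2 ('b'): no match needed
  Position 3 ('c'): no match needed
  Position 4 ('a'): matches sub[0] = 'a'
  Position 5 ('e'): no match needed
Only matched 1/3 characters => not a subsequence

0


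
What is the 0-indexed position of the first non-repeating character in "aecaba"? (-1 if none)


Input: aecaba
Character frequencies:
  'a': 3
  'b': 1
  'c': 1
  'e': 1
Scanning left to right for freq == 1:
  Position 0 ('a'): freq=3, skip
  Position 1 ('e'): unique! => answer = 1

1


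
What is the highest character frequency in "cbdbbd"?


Input: cbdbbd
Character counts:
  'b': 3
  'c': 1
  'd': 2
Maximum frequency: 3

3


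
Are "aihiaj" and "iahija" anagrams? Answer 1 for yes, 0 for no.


Strings: "aihiaj", "iahija"
Sorted first:  aahiij
Sorted second: aahiij
Sorted forms match => anagrams

1


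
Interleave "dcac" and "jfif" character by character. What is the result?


Interleaving "dcac" and "jfif":
  Position 0: 'd' from first, 'j' from second => "dj"
  Position 1: 'c' from first, 'f' from second => "cf"
  Position 2: 'a' from first, 'i' from second => "ai"
  Position 3: 'c' from first, 'f' from second => "cf"
Result: djcfaicf

djcfaicf


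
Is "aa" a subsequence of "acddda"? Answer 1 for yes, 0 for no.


Check if "aa" is a subsequence of "acddda"
Greedy scan:
  Position 0 ('a'): matches sub[0] = 'a'
  Position 1 ('c'): no match needed
  Position 2 ('d'): no match needed
  Position 3 ('d'): no match needed
  Position 4 ('d'): no match needed
  Position 5 ('a'): matches sub[1] = 'a'
All 2 characters matched => is a subsequence

1


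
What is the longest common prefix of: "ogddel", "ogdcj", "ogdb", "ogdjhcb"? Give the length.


Words: ogddel, ogdcj, ogdb, ogdjhcb
  Position 0: all 'o' => match
  Position 1: all 'g' => match
  Position 2: all 'd' => match
  Position 3: ('d', 'c', 'b', 'j') => mismatch, stop
LCP = "ogd" (length 3)

3


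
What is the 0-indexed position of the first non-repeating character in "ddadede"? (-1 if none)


Input: ddadede
Character frequencies:
  'a': 1
  'd': 4
  'e': 2
Scanning left to right for freq == 1:
  Position 0 ('d'): freq=4, skip
  Position 1 ('d'): freq=4, skip
  Position 2 ('a'): unique! => answer = 2

2


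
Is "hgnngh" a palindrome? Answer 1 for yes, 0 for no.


Input: hgnngh
Reversed: hgnngh
  Compare pos 0 ('h') with pos 5 ('h'): match
  Compare pos 1 ('g') with pos 4 ('g'): match
  Compare pos 2 ('n') with pos 3 ('n'): match
Result: palindrome

1


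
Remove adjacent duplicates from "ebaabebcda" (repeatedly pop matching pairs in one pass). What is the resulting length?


Input: ebaabebcda
Stack-based adjacent duplicate removal:
  Read 'e': push. Stack: e
  Read 'b': push. Stack: eb
  Read 'a': push. Stack: eba
  Read 'a': matches stack top 'a' => pop. Stack: eb
  Read 'b': matches stack top 'b' => pop. Stack: e
  Read 'e': matches stack top 'e' => pop. Stack: (empty)
  Read 'b': push. Stack: b
  Read 'c': push. Stack: bc
  Read 'd': push. Stack: bcd
  Read 'a': push. Stack: bcda
Final stack: "bcda" (length 4)

4


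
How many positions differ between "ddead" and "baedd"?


Comparing "ddead" and "baedd" position by position:
  Position 0: 'd' vs 'b' => DIFFER
  Position 1: 'd' vs 'a' => DIFFER
  Position 2: 'e' vs 'e' => same
  Position 3: 'a' vs 'd' => DIFFER
  Position 4: 'd' vs 'd' => same
Positions that differ: 3

3


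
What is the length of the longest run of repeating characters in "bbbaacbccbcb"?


Input: "bbbaacbccbcb"
Scanning for longest run:
  Position 1 ('b'): continues run of 'b', length=2
  Position 2 ('b'): continues run of 'b', length=3
  Position 3 ('a'): new char, reset run to 1
  Position 4 ('a'): continues run of 'a', length=2
  Position 5 ('c'): new char, reset run to 1
  Position 6 ('b'): new char, reset run to 1
  Position 7 ('c'): new char, reset run to 1
  Position 8 ('c'): continues run of 'c', length=2
  Position 9 ('b'): new char, reset run to 1
  Position 10 ('c'): new char, reset run to 1
  Position 11 ('b'): new char, reset run to 1
Longest run: 'b' with length 3

3


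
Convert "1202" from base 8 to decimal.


Input: "1202" in base 8
Positional expansion:
  Digit '1' (value 1) x 8^3 = 512
  Digit '2' (value 2) x 8^2 = 128
  Digit '0' (value 0) x 8^1 = 0
  Digit '2' (value 2) x 8^0 = 2
Sum = 642

642


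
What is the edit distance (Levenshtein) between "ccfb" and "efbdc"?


Computing edit distance: "ccfb" -> "efbdc"
DP table:
           e    f    b    d    c
      0    1    2    3    4    5
  c   1    1    2    3    4    4
  c   2    2    2    3    4    4
  f   3    3    2    3    4    5
  b   4    4    3    2    3    4
Edit distance = dp[4][5] = 4

4


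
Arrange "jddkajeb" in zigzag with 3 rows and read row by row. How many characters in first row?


Zigzag "jddkajeb" into 3 rows:
Placing characters:
  'j' => row 0
  'd' => row 1
  'd' => row 2
  'k' => row 1
  'a' => row 0
  'j' => row 1
  'e' => row 2
  'b' => row 1
Rows:
  Row 0: "ja"
  Row 1: "dkjb"
  Row 2: "de"
First row length: 2

2


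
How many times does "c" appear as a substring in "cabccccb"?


Searching for "c" in "cabccccb"
Scanning each position:
  Position 0: "c" => MATCH
  Position 1: "a" => no
  Position 2: "b" => no
  Position 3: "c" => MATCH
  Position 4: "c" => MATCH
  Position 5: "c" => MATCH
  Position 6: "c" => MATCH
  Position 7: "b" => no
Total occurrences: 5

5


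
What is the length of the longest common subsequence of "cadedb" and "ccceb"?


LCS of "cadedb" and "ccceb"
DP table:
           c    c    c    e    b
      0    0    0    0    0    0
  c   0    1    1    1    1    1
  a   0    1    1    1    1    1
  d   0    1    1    1    1    1
  e   0    1    1    1    2    2
  d   0    1    1    1    2    2
  b   0    1    1    1    2    3
LCS length = dp[6][5] = 3

3


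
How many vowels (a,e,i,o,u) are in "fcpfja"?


Input: fcpfja
Checking each character:
  'f' at position 0: consonant
  'c' at position 1: consonant
  'p' at position 2: consonant
  'f' at position 3: consonant
  'j' at position 4: consonant
  'a' at position 5: vowel (running total: 1)
Total vowels: 1

1


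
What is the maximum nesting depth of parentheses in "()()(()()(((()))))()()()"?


Input: "()()(()()(((()))))()()()"
Tracking depth:
  Position 0 '(': depth becomes 1
  Position 1 ')': depth becomes 0
  Position 2 '(': depth becomes 1
  Position 3 ')': depth becomes 0
  Position 4 '(': depth becomes 1
  Position 5 '(': depth becomes 2
  Position 6 ')': depth becomes 1
  Position 7 '(': depth becomes 2
  Position 8 ')': depth becomes 1
  Position 9 '(': depth becomes 2
  Position 10 '(': depth becomes 3
  Position 11 '(': depth becomes 4
  Position 12 '(': depth becomes 5
  Position 13 ')': depth becomes 4
  Position 14 ')': depth becomes 3
  Position 15 ')': depth becomes 2
  Position 16 ')': depth becomes 1
  Position 17 ')': depth becomes 0
  Position 18 '(': depth becomes 1
  Position 19 ')': depth becomes 0
  Position 20 '(': depth becomes 1
  Position 21 ')': depth becomes 0
  Position 22 '(': depth becomes 1
  Position 23 ')': depth becomes 0
Maximum depth reached: 5

5


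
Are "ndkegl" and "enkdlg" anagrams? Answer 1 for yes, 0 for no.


Strings: "ndkegl", "enkdlg"
Sorted first:  degkln
Sorted second: degkln
Sorted forms match => anagrams

1


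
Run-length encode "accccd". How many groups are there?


Input: accccd
Scanning for consecutive runs:
  Group 1: 'a' x 1 (positions 0-0)
  Group 2: 'c' x 4 (positions 1-4)
  Group 3: 'd' x 1 (positions 5-5)
Total groups: 3

3


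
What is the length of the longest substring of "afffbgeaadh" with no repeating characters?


Input: "afffbgeaadh"
Sliding window (track last position of each char):
  Position 0 ('a'): window [0,0] length 1 -- new best
  Position 1 ('f'): window [0,1] length 2 -- new best
  Position 2 ('f'): repeat (last at 1), move window start to 2
  Position 2 ('f'): window [2,2] length 1
  Position 3 ('f'): repeat (last at 2), move window start to 3
  Position 3 ('f'): window [3,3] length 1
  Position 4 ('b'): window [3,4] length 2
  Position 5 ('g'): window [3,5] length 3 -- new best
  Position 6 ('e'): window [3,6] length 4 -- new best
  Position 7 ('a'): window [3,7] length 5 -- new best
  Position 8 ('a'): repeat (last at 7), move window start to 8
  Position 8 ('a'): window [8,8] length 1
  Position 9 ('d'): window [8,9] length 2
  Position 10 ('h'): window [8,10] length 3
Longest substring with no repeats: "fbgea" with length 5

5


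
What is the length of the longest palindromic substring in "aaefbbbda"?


Input: "aaefbbbda"
Checking substrings for palindromes:
  [4:7] "bbb" (len 3) => palindrome
  [0:2] "aa" (len 2) => palindrome
  [4:6] "bb" (len 2) => palindrome
  [5:7] "bb" (len 2) => palindrome
Longest palindromic substring: "bbb" with length 3

3


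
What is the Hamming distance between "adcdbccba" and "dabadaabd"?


Comparing "adcdbccba" and "dabadaabd" position by position:
  Position 0: 'a' vs 'd' => differ
  Position 1: 'd' vs 'a' => differ
  Position 2: 'c' vs 'b' => differ
  Position 3: 'd' vs 'a' => differ
  Position 4: 'b' vs 'd' => differ
  Position 5: 'c' vs 'a' => differ
  Position 6: 'c' vs 'a' => differ
  Position 7: 'b' vs 'b' => same
  Position 8: 'a' vs 'd' => differ
Total differences (Hamming distance): 8

8


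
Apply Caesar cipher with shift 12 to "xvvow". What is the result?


Caesar cipher: shift "xvvow" by 12
  'x' (pos 23) + 12 = pos 9 = 'j'
  'v' (pos 21) + 12 = pos 7 = 'h'
  'v' (pos 21) + 12 = pos 7 = 'h'
  'o' (pos 14) + 12 = pos 0 = 'a'
  'w' (pos 22) + 12 = pos 8 = 'i'
Result: jhhai

jhhai


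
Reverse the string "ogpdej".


Input: ogpdej
Reading characters right to left:
  Position 5: 'j'
  Position 4: 'e'
  Position 3: 'd'
  Position 2: 'p'
  Position 1: 'g'
  Position 0: 'o'
Reversed: jedpgo

jedpgo


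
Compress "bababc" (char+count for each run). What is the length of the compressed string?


Input: bababc
Runs:
  'b' x 1 => "b1"
  'a' x 1 => "a1"
  'b' x 1 => "b1"
  'a' x 1 => "a1"
  'b' x 1 => "b1"
  'c' x 1 => "c1"
Compressed: "b1a1b1a1b1c1"
Compressed length: 12

12


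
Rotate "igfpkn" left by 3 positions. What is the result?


Input: "igfpkn", rotate left by 3
First 3 characters: "igf"
Remaining characters: "pkn"
Concatenate remaining + first: "pkn" + "igf" = "pknigf"

pknigf


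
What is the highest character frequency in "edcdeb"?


Input: edcdeb
Character counts:
  'b': 1
  'c': 1
  'd': 2
  'e': 2
Maximum frequency: 2

2


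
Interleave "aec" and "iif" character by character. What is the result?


Interleaving "aec" and "iif":
  Position 0: 'a' from first, 'i' from second => "ai"
  Position 1: 'e' from first, 'i' from second => "ei"
  Position 2: 'c' from first, 'f' from second => "cf"
Result: aieicf

aieicf


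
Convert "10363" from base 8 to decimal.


Input: "10363" in base 8
Positional expansion:
  Digit '1' (value 1) x 8^4 = 4096
  Digit '0' (value 0) x 8^3 = 0
  Digit '3' (value 3) x 8^2 = 192
  Digit '6' (value 6) x 8^1 = 48
  Digit '3' (value 3) x 8^0 = 3
Sum = 4339

4339


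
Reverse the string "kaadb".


Input: kaadb
Reading characters right to left:
  Position 4: 'b'
  Position 3: 'd'
  Position 2: 'a'
  Position 1: 'a'
  Position 0: 'k'
Reversed: bdaak

bdaak


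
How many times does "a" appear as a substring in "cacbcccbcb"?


Searching for "a" in "cacbcccbcb"
Scanning each position:
  Position 0: "c" => no
  Position 1: "a" => MATCH
  Position 2: "c" => no
  Position 3: "b" => no
  Position 4: "c" => no
  Position 5: "c" => no
  Position 6: "c" => no
  Position 7: "b" => no
  Position 8: "c" => no
  Position 9: "b" => no
Total occurrences: 1

1


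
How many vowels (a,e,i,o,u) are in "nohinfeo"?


Input: nohinfeo
Checking each character:
  'n' at position 0: consonant
  'o' at position 1: vowel (running total: 1)
  'h' at position 2: consonant
  'i' at position 3: vowel (running total: 2)
  'n' at position 4: consonant
  'f' at position 5: consonant
  'e' at position 6: vowel (running total: 3)
  'o' at position 7: vowel (running total: 4)
Total vowels: 4

4


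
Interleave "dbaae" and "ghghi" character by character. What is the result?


Interleaving "dbaae" and "ghghi":
  Position 0: 'd' from first, 'g' from second => "dg"
  Position 1: 'b' from first, 'h' from second => "bh"
  Position 2: 'a' from first, 'g' from second => "ag"
  Position 3: 'a' from first, 'h' from second => "ah"
  Position 4: 'e' from first, 'i' from second => "ei"
Result: dgbhagahei

dgbhagahei


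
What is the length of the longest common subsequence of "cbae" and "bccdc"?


LCS of "cbae" and "bccdc"
DP table:
           b    c    c    d    c
      0    0    0    0    0    0
  c   0    0    1    1    1    1
  b   0    1    1    1    1    1
  a   0    1    1    1    1    1
  e   0    1    1    1    1    1
LCS length = dp[4][5] = 1

1


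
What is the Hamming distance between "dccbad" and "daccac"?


Comparing "dccbad" and "daccac" position by position:
  Position 0: 'd' vs 'd' => same
  Position 1: 'c' vs 'a' => differ
  Position 2: 'c' vs 'c' => same
  Position 3: 'b' vs 'c' => differ
  Position 4: 'a' vs 'a' => same
  Position 5: 'd' vs 'c' => differ
Total differences (Hamming distance): 3

3


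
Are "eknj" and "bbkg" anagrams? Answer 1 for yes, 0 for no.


Strings: "eknj", "bbkg"
Sorted first:  ejkn
Sorted second: bbgk
Differ at position 0: 'e' vs 'b' => not anagrams

0


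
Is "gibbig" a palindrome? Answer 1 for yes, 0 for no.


Input: gibbig
Reversed: gibbig
  Compare pos 0 ('g') with pos 5 ('g'): match
  Compare pos 1 ('i') with pos 4 ('i'): match
  Compare pos 2 ('b') with pos 3 ('b'): match
Result: palindrome

1


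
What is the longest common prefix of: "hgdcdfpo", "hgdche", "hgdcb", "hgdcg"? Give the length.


Words: hgdcdfpo, hgdche, hgdcb, hgdcg
  Position 0: all 'h' => match
  Position 1: all 'g' => match
  Position 2: all 'd' => match
  Position 3: all 'c' => match
  Position 4: ('d', 'h', 'b', 'g') => mismatch, stop
LCP = "hgdc" (length 4)

4


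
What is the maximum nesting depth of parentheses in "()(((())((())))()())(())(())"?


Input: "()(((())((())))()())(())(())"
Tracking depth:
  Position 0 '(': depth becomes 1
  Position 1 ')': depth becomes 0
  Position 2 '(': depth becomes 1
  Position 3 '(': depth becomes 2
  Position 4 '(': depth becomes 3
  Position 5 '(': depth becomes 4
  Position 6 ')': depth becomes 3
  Position 7 ')': depth becomes 2
  Position 8 '(': depth becomes 3
  Position 9 '(': depth becomes 4
  Position 10 '(': depth becomes 5
  Position 11 ')': depth becomes 4
  Position 12 ')': depth becomes 3
  Position 13 ')': depth becomes 2
  Position 14 ')': depth becomes 1
  Position 15 '(': depth becomes 2
  Position 16 ')': depth becomes 1
  Position 17 '(': depth becomes 2
  Position 18 ')': depth becomes 1
  Position 19 ')': depth becomes 0
  Position 20 '(': depth becomes 1
  Position 21 '(': depth becomes 2
  Position 22 ')': depth becomes 1
  Position 23 ')': depth becomes 0
  Position 24 '(': depth becomes 1
  Position 25 '(': depth becomes 2
  Position 26 ')': depth becomes 1
  Position 27 ')': depth becomes 0
Maximum depth reached: 5

5


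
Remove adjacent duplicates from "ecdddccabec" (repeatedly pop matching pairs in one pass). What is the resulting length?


Input: ecdddccabec
Stack-based adjacent duplicate removal:
  Read 'e': push. Stack: e
  Read 'c': push. Stack: ec
  Read 'd': push. Stack: ecd
  Read 'd': matches stack top 'd' => pop. Stack: ec
  Read 'd': push. Stack: ecd
  Read 'c': push. Stack: ecdc
  Read 'c': matches stack top 'c' => pop. Stack: ecd
  Read 'a': push. Stack: ecda
  Read 'b': push. Stack: ecdab
  Read 'e': push. Stack: ecdabe
  Read 'c': push. Stack: ecdabec
Final stack: "ecdabec" (length 7)

7


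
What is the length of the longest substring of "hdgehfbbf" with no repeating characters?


Input: "hdgehfbbf"
Sliding window (track last position of each char):
  Position 0 ('h'): window [0,0] length 1 -- new best
  Position 1 ('d'): window [0,1] length 2 -- new best
  Position 2 ('g'): window [0,2] length 3 -- new best
  Position 3 ('e'): window [0,3] length 4 -- new best
  Position 4 ('h'): repeat (last at 0), move window start to 1
  Position 4 ('h'): window [1,4] length 4
  Position 5 ('f'): window [1,5] length 5 -- new best
  Position 6 ('b'): window [1,6] length 6 -- new best
  Position 7 ('b'): repeat (last at 6), move window start to 7
  Position 7 ('b'): window [7,7] length 1
  Position 8 ('f'): window [7,8] length 2
Longest substring with no repeats: "dgehfb" with length 6

6


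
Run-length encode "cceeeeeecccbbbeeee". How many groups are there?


Input: cceeeeeecccbbbeeee
Scanning for consecutive runs:
  Group 1: 'c' x 2 (positions 0-1)
  Group 2: 'e' x 6 (positions 2-7)
  Group 3: 'c' x 3 (positions 8-10)
  Group 4: 'b' x 3 (positions 11-13)
  Group 5: 'e' x 4 (positions 14-17)
Total groups: 5

5


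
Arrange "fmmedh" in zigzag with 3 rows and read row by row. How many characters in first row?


Zigzag "fmmedh" into 3 rows:
Placing characters:
  'f' => row 0
  'm' => row 1
  'm' => row 2
  'e' => row 1
  'd' => row 0
  'h' => row 1
Rows:
  Row 0: "fd"
  Row 1: "meh"
  Row 2: "m"
First row length: 2

2


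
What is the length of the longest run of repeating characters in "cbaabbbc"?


Input: "cbaabbbc"
Scanning for longest run:
  Position 1 ('b'): new char, reset run to 1
  Position 2 ('a'): new char, reset run to 1
  Position 3 ('a'): continues run of 'a', length=2
  Position 4 ('b'): new char, reset run to 1
  Position 5 ('b'): continues run of 'b', length=2
  Position 6 ('b'): continues run of 'b', length=3
  Position 7 ('c'): new char, reset run to 1
Longest run: 'b' with length 3

3


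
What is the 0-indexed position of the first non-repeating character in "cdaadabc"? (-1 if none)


Input: cdaadabc
Character frequencies:
  'a': 3
  'b': 1
  'c': 2
  'd': 2
Scanning left to right for freq == 1:
  Position 0 ('c'): freq=2, skip
  Position 1 ('d'): freq=2, skip
  Position 2 ('a'): freq=3, skip
  Position 3 ('a'): freq=3, skip
  Position 4 ('d'): freq=2, skip
  Position 5 ('a'): freq=3, skip
  Position 6 ('b'): unique! => answer = 6

6


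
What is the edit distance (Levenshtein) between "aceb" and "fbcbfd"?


Computing edit distance: "aceb" -> "fbcbfd"
DP table:
           f    b    c    b    f    d
      0    1    2    3    4    5    6
  a   1    1    2    3    4    5    6
  c   2    2    2    2    3    4    5
  e   3    3    3    3    3    4    5
  b   4    4    3    4    3    4    5
Edit distance = dp[4][6] = 5

5


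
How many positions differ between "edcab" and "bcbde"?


Comparing "edcab" and "bcbde" position by position:
  Position 0: 'e' vs 'b' => DIFFER
  Position 1: 'd' vs 'c' => DIFFER
  Position 2: 'c' vs 'b' => DIFFER
  Position 3: 'a' vs 'd' => DIFFER
  Position 4: 'b' vs 'e' => DIFFER
Positions that differ: 5

5


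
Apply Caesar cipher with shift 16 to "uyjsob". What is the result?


Caesar cipher: shift "uyjsob" by 16
  'u' (pos 20) + 16 = pos 10 = 'k'
  'y' (pos 24) + 16 = pos 14 = 'o'
  'j' (pos 9) + 16 = pos 25 = 'z'
  's' (pos 18) + 16 = pos 8 = 'i'
  'o' (pos 14) + 16 = pos 4 = 'e'
  'b' (pos 1) + 16 = pos 17 = 'r'
Result: kozier

kozier


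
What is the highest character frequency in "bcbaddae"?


Input: bcbaddae
Character counts:
  'a': 2
  'b': 2
  'c': 1
  'd': 2
  'e': 1
Maximum frequency: 2

2


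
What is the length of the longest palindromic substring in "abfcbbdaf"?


Input: "abfcbbdaf"
Checking substrings for palindromes:
  [4:6] "bb" (len 2) => palindrome
Longest palindromic substring: "bb" with length 2

2


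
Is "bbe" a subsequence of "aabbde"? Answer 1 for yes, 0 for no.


Check if "bbe" is a subsequence of "aabbde"
Greedy scan:
  Position 0 ('a'): no match needed
  Position 1 ('a'): no match needed
  Position 2 ('b'): matches sub[0] = 'b'
  Position 3 ('b'): matches sub[1] = 'b'
  Position 4 ('d'): no match needed
  Position 5 ('e'): matches sub[2] = 'e'
All 3 characters matched => is a subsequence

1


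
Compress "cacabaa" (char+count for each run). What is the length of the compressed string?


Input: cacabaa
Runs:
  'c' x 1 => "c1"
  'a' x 1 => "a1"
  'c' x 1 => "c1"
  'a' x 1 => "a1"
  'b' x 1 => "b1"
  'a' x 2 => "a2"
Compressed: "c1a1c1a1b1a2"
Compressed length: 12

12


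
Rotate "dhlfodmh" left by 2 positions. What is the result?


Input: "dhlfodmh", rotate left by 2
First 2 characters: "dh"
Remaining characters: "lfodmh"
Concatenate remaining + first: "lfodmh" + "dh" = "lfodmhdh"

lfodmhdh


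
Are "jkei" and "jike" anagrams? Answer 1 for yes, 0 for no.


Strings: "jkei", "jike"
Sorted first:  eijk
Sorted second: eijk
Sorted forms match => anagrams

1


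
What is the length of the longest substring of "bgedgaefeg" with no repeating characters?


Input: "bgedgaefeg"
Sliding window (track last position of each char):
  Position 0 ('b'): window [0,0] length 1 -- new best
  Position 1 ('g'): window [0,1] length 2 -- new best
  Position 2 ('e'): window [0,2] length 3 -- new best
  Position 3 ('d'): window [0,3] length 4 -- new best
  Position 4 ('g'): repeat (last at 1), move window start to 2
  Position 4 ('g'): window [2,4] length 3
  Position 5 ('a'): window [2,5] length 4
  Position 6 ('e'): repeat (last at 2), move window start to 3
  Position 6 ('e'): window [3,6] length 4
  Position 7 ('f'): window [3,7] length 5 -- new best
  Position 8 ('e'): repeat (last at 6), move window start to 7
  Position 8 ('e'): window [7,8] length 2
  Position 9 ('g'): window [7,9] length 3
Longest substring with no repeats: "dgaef" with length 5

5


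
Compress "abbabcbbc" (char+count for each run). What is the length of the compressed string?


Input: abbabcbbc
Runs:
  'a' x 1 => "a1"
  'b' x 2 => "b2"
  'a' x 1 => "a1"
  'b' x 1 => "b1"
  'c' x 1 => "c1"
  'b' x 2 => "b2"
  'c' x 1 => "c1"
Compressed: "a1b2a1b1c1b2c1"
Compressed length: 14

14


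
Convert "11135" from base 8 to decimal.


Input: "11135" in base 8
Positional expansion:
  Digit '1' (value 1) x 8^4 = 4096
  Digit '1' (value 1) x 8^3 = 512
  Digit '1' (value 1) x 8^2 = 64
  Digit '3' (value 3) x 8^1 = 24
  Digit '5' (value 5) x 8^0 = 5
Sum = 4701

4701


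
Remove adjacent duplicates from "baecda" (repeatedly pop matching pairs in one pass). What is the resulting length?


Input: baecda
Stack-based adjacent duplicate removal:
  Read 'b': push. Stack: b
  Read 'a': push. Stack: ba
  Read 'e': push. Stack: bae
  Read 'c': push. Stack: baec
  Read 'd': push. Stack: baecd
  Read 'a': push. Stack: baecda
Final stack: "baecda" (length 6)

6


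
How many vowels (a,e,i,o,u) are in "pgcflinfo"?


Input: pgcflinfo
Checking each character:
  'p' at position 0: consonant
  'g' at position 1: consonant
  'c' at position 2: consonant
  'f' at position 3: consonant
  'l' at position 4: consonant
  'i' at position 5: vowel (running total: 1)
  'n' at position 6: consonant
  'f' at position 7: consonant
  'o' at position 8: vowel (running total: 2)
Total vowels: 2

2


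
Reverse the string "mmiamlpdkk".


Input: mmiamlpdkk
Reading characters right to left:
  Position 9: 'k'
  Position 8: 'k'
  Position 7: 'd'
  Position 6: 'p'
  Position 5: 'l'
  Position 4: 'm'
  Position 3: 'a'
  Position 2: 'i'
  Position 1: 'm'
  Position 0: 'm'
Reversed: kkdplmaimm

kkdplmaimm


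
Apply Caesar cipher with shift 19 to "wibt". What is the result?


Caesar cipher: shift "wibt" by 19
  'w' (pos 22) + 19 = pos 15 = 'p'
  'i' (pos 8) + 19 = pos 1 = 'b'
  'b' (pos 1) + 19 = pos 20 = 'u'
  't' (pos 19) + 19 = pos 12 = 'm'
Result: pbum

pbum
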